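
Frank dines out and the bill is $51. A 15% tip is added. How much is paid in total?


Calculate the tip:
15% of $51 = $7.65
Add tip to meal cost:
$51 + $7.65 = $58.65

$58.65


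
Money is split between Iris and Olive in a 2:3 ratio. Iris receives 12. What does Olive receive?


Find the multiplier:
12 / 2 = 6
Apply to Olive's share:
3 x 6 = 18

18


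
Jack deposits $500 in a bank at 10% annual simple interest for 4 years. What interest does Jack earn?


Use the formula I = P x R x T / 100
P x R x T = 500 x 10 x 4 = 20000
I = 20000 / 100 = $200

$200


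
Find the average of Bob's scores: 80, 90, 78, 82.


Add the scores:
80 + 90 + 78 + 82 = 330
Divide by the number of tests:
330 / 4 = 82.5

82.5


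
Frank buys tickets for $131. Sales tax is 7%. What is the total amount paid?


Calculate the tax:
7% of $131 = $9.17
Add tax to price:
$131 + $9.17 = $140.17

$140.17


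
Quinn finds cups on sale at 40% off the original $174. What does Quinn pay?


Calculate the discount amount:
40% of $174 = $69.60
Subtract from original:
$174 - $69.60 = $104.40

$104.40


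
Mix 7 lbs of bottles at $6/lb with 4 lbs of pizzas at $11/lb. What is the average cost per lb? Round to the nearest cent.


Cost of bottles:
7 x $6 = $42
Cost of pizzas:
4 x $11 = $44
Total cost: $42 + $44 = $86
Total weight: 11 lbs
Average: $86 / 11 = $7.8181... ≈ $7.82/lb

$7.82/lb


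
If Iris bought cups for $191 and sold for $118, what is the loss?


Selling price = $118
Cost price = $191
Loss = cost price - selling price:
Loss = $191 - $118 = $73

$73


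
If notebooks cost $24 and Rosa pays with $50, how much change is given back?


Start with the amount paid:
$50
Subtract the price:
$50 - $24 = $26

$26


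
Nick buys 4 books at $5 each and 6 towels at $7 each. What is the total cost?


Cost of books:
4 x $5 = $20
Cost of towels:
6 x $7 = $42
Add both:
$20 + $42 = $62

$62


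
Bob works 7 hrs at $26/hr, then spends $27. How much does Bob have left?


Calculate earnings:
7 x $26 = $182
Subtract spending:
$182 - $27 = $155

$155


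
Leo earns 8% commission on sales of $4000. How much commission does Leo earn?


Convert rate to decimal:
8% = 0.08
Multiply by sales:
$4000 x 0.08 = $320

$320


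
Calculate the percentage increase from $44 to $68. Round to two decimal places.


Find the absolute change:
|68 - 44| = 24
Divide by original and multiply by 100:
24 / 44 x 100 = 54.5454...% ≈ 54.55%

54.55%


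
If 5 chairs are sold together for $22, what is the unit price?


Total cost: $22
Number of items: 5
Unit price: $22 / 5 = $4.40

$4.40


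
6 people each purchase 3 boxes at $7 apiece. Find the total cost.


Cost per person:
3 x $7 = $21
Group total:
6 x $21 = $126

$126


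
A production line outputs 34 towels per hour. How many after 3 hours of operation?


Production rate: 34 towels per hour
Time: 3 hours
Total: 34 x 3 = 102 towels

102 towels


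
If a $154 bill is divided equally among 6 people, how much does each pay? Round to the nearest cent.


Total bill: $154
Number of people: 6
Each pays: $154 / 6 = $25.6666... ≈ $25.67

$25.67


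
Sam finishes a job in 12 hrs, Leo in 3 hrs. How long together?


Sam's rate: 1/12 of the job per hour
Leo's rate: 1/3 of the job per hour
Combined rate: 1/12 + 1/3 = 5/12 per hour
Time = 1 / (5/12) = 12/5 = 2.4 hours

2.4 hours


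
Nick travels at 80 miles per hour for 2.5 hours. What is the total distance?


Use the formula: distance = speed x time
Speed = 80 mph, Time = 2.5 hours
80 x 2.5 = 200 miles

200 miles


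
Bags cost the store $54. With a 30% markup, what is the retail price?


Calculate the markup amount:
30% of $54 = $16.20
Add to cost:
$54 + $16.20 = $70.20

$70.20


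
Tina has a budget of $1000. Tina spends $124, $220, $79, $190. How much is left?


Add up expenses:
$124 + $220 + $79 + $190 = $613
Subtract from budget:
$1000 - $613 = $387

$387


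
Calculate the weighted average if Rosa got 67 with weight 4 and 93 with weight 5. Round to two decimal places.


Weighted sum:
4 x 67 + 5 x 93 = 733
Total weight:
4 + 5 = 9
Weighted average:
733 / 9 = 81.4444... ≈ 81.44

81.44


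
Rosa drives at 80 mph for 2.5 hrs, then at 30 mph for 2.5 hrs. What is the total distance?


Leg 1 distance:
80 x 2.5 = 200 miles
Leg 2 distance:
30 x 2.5 = 75 miles
Total distance:
200 + 75 = 275 miles

275 miles


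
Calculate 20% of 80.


Convert percentage to decimal:
20% = 0.2
Multiply:
80 x 0.2 = 16

16


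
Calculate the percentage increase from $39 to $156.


Find the absolute change:
|156 - 39| = 117
Divide by original and multiply by 100:
117 / 39 x 100 = 300%

300%


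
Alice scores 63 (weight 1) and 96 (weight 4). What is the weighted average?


Weighted sum:
1 x 63 + 4 x 96 = 447
Total weight:
1 + 4 = 5
Weighted average:
447 / 5 = 89.4

89.4


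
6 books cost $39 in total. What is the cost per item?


Total cost: $39
Number of items: 6
Unit price: $39 / 6 = $6.50

$6.50


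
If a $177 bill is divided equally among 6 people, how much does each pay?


Total bill: $177
Number of people: 6
Each pays: $177 / 6 = $29.50

$29.50


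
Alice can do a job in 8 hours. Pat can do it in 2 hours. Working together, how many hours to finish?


Alice's rate: 1/8 of the job per hour
Pat's rate: 1/2 of the job per hour
Combined rate: 1/8 + 1/2 = 5/8 per hour
Time = 1 / (5/8) = 8/5 = 1.6 hours

1.6 hours


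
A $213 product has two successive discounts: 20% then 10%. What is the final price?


First discount:
20% of $213 = $42.60
Price after first discount:
$213 - $42.60 = $170.40
Second discount:
10% of $170.40 = $17.04
Final price:
$170.40 - $17.04 = $153.36

$153.36


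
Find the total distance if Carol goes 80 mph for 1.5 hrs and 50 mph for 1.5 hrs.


Leg 1 distance:
80 x 1.5 = 120 miles
Leg 2 distance:
50 x 1.5 = 75 miles
Total distance:
120 + 75 = 195 miles

195 miles


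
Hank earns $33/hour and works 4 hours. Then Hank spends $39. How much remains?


Calculate earnings:
4 x $33 = $132
Subtract spending:
$132 - $39 = $93

$93


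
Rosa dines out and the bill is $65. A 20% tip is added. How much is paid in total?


Calculate the tip:
20% of $65 = $13
Add tip to meal cost:
$65 + $13 = $78

$78


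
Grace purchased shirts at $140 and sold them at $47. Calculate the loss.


Selling price = $47
Cost price = $140
Loss = cost price - selling price:
Loss = $140 - $47 = $93

$93


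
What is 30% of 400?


Convert percentage to decimal:
30% = 0.3
Multiply:
400 x 0.3 = 120

120


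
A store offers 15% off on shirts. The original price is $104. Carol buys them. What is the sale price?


Calculate the discount amount:
15% of $104 = $15.60
Subtract from original:
$104 - $15.60 = $88.40

$88.40


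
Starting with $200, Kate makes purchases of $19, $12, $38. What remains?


Add up expenses:
$19 + $12 + $38 = $69
Subtract from budget:
$200 - $69 = $131

$131


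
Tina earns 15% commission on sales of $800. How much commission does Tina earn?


Convert rate to decimal:
15% = 0.15
Multiply by sales:
$800 x 0.15 = $120

$120


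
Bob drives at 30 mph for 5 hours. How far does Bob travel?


Use the formula: distance = speed x time
Speed = 30 mph, Time = 5 hours
30 x 5 = 150 miles

150 miles


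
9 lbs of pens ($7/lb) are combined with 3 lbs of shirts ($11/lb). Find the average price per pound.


Cost of pens:
9 x $7 = $63
Cost of shirts:
3 x $11 = $33
Total cost: $63 + $33 = $96
Total weight: 12 lbs
Average: $96 / 12 = $8/lb

$8/lb


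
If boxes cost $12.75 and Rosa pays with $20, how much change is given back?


Start with the amount paid:
$20
Subtract the price:
$20 - $12.75 = $7.25

$7.25


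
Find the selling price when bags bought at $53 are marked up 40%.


Calculate the markup amount:
40% of $53 = $21.20
Add to cost:
$53 + $21.20 = $74.20

$74.20


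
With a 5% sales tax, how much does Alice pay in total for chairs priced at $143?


Calculate the tax:
5% of $143 = $7.15
Add tax to price:
$143 + $7.15 = $150.15

$150.15


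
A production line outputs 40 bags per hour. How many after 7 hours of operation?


Production rate: 40 bags per hour
Time: 7 hours
Total: 40 x 7 = 280 bags

280 bags


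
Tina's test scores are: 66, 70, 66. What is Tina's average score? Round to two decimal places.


Add the scores:
66 + 70 + 66 = 202
Divide by the number of tests:
202 / 3 = 67.3333... ≈ 67.33

67.33


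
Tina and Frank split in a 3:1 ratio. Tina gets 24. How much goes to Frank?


Find the multiplier:
24 / 3 = 8
Apply to Frank's share:
1 x 8 = 8

8


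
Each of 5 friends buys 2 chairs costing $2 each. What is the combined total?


Cost per person:
2 x $2 = $4
Group total:
5 x $4 = $20

$20


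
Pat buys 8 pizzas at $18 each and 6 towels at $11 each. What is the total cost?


Cost of pizzas:
8 x $18 = $144
Cost of towels:
6 x $11 = $66
Add both:
$144 + $66 = $210

$210


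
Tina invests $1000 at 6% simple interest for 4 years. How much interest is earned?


Use the formula I = P x R x T / 100
P x R x T = 1000 x 6 x 4 = 24000
I = 24000 / 100 = $240

$240


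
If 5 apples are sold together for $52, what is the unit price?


Total cost: $52
Number of items: 5
Unit price: $52 / 5 = $10.40

$10.40


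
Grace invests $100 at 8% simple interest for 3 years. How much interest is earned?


Use the formula I = P x R x T / 100
P x R x T = 100 x 8 x 3 = 2400
I = 2400 / 100 = $24

$24


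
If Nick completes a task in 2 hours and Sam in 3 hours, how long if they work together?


Nick's rate: 1/2 of the job per hour
Sam's rate: 1/3 of the job per hour
Combined rate: 1/2 + 1/3 = 5/6 per hour
Time = 1 / (5/6) = 6/5 = 1.2 hours

1.2 hours


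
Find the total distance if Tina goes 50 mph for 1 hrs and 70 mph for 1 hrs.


Leg 1 distance:
50 x 1 = 50 miles
Leg 2 distance:
70 x 1 = 70 miles
Total distance:
50 + 70 = 120 miles

120 miles


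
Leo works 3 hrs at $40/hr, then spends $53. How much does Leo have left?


Calculate earnings:
3 x $40 = $120
Subtract spending:
$120 - $53 = $67

$67


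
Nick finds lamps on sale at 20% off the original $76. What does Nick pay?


Calculate the discount amount:
20% of $76 = $15.20
Subtract from original:
$76 - $15.20 = $60.80

$60.80


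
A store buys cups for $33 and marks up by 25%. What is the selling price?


Calculate the markup amount:
25% of $33 = $8.25
Add to cost:
$33 + $8.25 = $41.25

$41.25


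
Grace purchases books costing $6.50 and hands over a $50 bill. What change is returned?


Start with the amount paid:
$50
Subtract the price:
$50 - $6.50 = $43.50

$43.50


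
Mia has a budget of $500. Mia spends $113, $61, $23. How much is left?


Add up expenses:
$113 + $61 + $23 = $197
Subtract from budget:
$500 - $197 = $303

$303


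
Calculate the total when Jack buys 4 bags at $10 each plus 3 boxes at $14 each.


Cost of bags:
4 x $10 = $40
Cost of boxes:
3 x $14 = $42
Add both:
$40 + $42 = $82

$82


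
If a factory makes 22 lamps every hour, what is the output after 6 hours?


Production rate: 22 lamps per hour
Time: 6 hours
Total: 22 x 6 = 132 lamps

132 lamps


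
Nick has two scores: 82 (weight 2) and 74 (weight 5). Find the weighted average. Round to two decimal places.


Weighted sum:
2 x 82 + 5 x 74 = 534
Total weight:
2 + 5 = 7
Weighted average:
534 / 7 = 76.2857... ≈ 76.29

76.29


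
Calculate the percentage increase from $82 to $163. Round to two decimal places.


Find the absolute change:
|163 - 82| = 81
Divide by original and multiply by 100:
81 / 82 x 100 = 98.7804...% ≈ 98.78%

98.78%


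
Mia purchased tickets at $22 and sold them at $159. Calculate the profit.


Selling price = $159
Cost price = $22
Profit = selling price - cost price:
Profit = $159 - $22 = $137

$137


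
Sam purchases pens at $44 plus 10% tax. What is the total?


Calculate the tax:
10% of $44 = $4.40
Add tax to price:
$44 + $4.40 = $48.40

$48.40


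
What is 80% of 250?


Convert percentage to decimal:
80% = 0.8
Multiply:
250 x 0.8 = 200

200


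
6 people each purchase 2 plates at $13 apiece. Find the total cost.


Cost per person:
2 x $13 = $26
Group total:
6 x $26 = $156

$156


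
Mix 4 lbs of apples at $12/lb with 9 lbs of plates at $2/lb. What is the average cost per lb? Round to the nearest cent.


Cost of apples:
4 x $12 = $48
Cost of plates:
9 x $2 = $18
Total cost: $48 + $18 = $66
Total weight: 13 lbs
Average: $66 / 13 = $5.0769... ≈ $5.08/lb

$5.08/lb


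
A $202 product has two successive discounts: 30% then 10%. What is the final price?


First discount:
30% of $202 = $60.60
Price after first discount:
$202 - $60.60 = $141.40
Second discount:
10% of $141.40 = $14.14
Final price:
$141.40 - $14.14 = $127.26

$127.26


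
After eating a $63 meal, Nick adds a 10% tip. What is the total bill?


Calculate the tip:
10% of $63 = $6.30
Add tip to meal cost:
$63 + $6.30 = $69.30

$69.30


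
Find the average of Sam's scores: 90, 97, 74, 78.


Add the scores:
90 + 97 + 74 + 78 = 339
Divide by the number of tests:
339 / 4 = 84.75

84.75


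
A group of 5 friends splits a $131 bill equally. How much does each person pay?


Total bill: $131
Number of people: 5
Each pays: $131 / 5 = $26.20

$26.20


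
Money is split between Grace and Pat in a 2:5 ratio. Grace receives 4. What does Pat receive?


Find the multiplier:
4 / 2 = 2
Apply to Pat's share:
5 x 2 = 10

10


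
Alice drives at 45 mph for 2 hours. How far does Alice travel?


Use the formula: distance = speed x time
Speed = 45 mph, Time = 2 hours
45 x 2 = 90 miles

90 miles


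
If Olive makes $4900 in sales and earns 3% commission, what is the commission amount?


Convert rate to decimal:
3% = 0.03
Multiply by sales:
$4900 x 0.03 = $147

$147


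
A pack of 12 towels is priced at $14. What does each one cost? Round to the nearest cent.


Total cost: $14
Number of items: 12
Unit price: $14 / 12 = $1.1666... ≈ $1.17

$1.17


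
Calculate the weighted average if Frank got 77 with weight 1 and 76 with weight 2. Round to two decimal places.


Weighted sum:
1 x 77 + 2 x 76 = 229
Total weight:
1 + 2 = 3
Weighted average:
229 / 3 = 76.3333... ≈ 76.33

76.33


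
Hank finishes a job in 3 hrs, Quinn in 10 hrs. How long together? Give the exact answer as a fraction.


Hank's rate: 1/3 of the job per hour
Quinn's rate: 1/10 of the job per hour
Combined rate: 1/3 + 1/10 = 13/30 per hour
Time = 1 / (13/30) = 30/13 hours (≈ 2.31 hours)

30/13 hours


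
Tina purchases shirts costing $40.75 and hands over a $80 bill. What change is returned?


Start with the amount paid:
$80
Subtract the price:
$80 - $40.75 = $39.25

$39.25


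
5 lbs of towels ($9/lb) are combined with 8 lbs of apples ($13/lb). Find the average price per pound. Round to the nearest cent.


Cost of towels:
5 x $9 = $45
Cost of apples:
8 x $13 = $104
Total cost: $45 + $104 = $149
Total weight: 13 lbs
Average: $149 / 13 = $11.4615... ≈ $11.46/lb

$11.46/lb


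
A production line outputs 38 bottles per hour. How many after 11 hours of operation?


Production rate: 38 bottles per hour
Time: 11 hours
Total: 38 x 11 = 418 bottles

418 bottles


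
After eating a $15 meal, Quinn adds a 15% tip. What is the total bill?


Calculate the tip:
15% of $15 = $2.25
Add tip to meal cost:
$15 + $2.25 = $17.25

$17.25


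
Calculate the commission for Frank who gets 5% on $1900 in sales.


Convert rate to decimal:
5% = 0.05
Multiply by sales:
$1900 x 0.05 = $95

$95


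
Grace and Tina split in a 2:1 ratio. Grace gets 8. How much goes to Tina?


Find the multiplier:
8 / 2 = 4
Apply to Tina's share:
1 x 4 = 4

4


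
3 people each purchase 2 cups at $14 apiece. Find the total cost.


Cost per person:
2 x $14 = $28
Group total:
3 x $28 = $84

$84


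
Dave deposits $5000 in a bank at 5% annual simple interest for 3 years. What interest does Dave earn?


Use the formula I = P x R x T / 100
P x R x T = 5000 x 5 x 3 = 75000
I = 75000 / 100 = $750

$750


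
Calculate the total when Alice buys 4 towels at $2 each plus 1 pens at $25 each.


Cost of towels:
4 x $2 = $8
Cost of pens:
1 x $25 = $25
Add both:
$8 + $25 = $33

$33


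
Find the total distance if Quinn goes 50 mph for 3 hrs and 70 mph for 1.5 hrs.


Leg 1 distance:
50 x 3 = 150 miles
Leg 2 distance:
70 x 1.5 = 105 miles
Total distance:
150 + 105 = 255 miles

255 miles


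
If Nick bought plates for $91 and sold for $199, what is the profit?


Selling price = $199
Cost price = $91
Profit = selling price - cost price:
Profit = $199 - $91 = $108

$108


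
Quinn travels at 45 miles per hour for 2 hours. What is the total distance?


Use the formula: distance = speed x time
Speed = 45 mph, Time = 2 hours
45 x 2 = 90 miles

90 miles


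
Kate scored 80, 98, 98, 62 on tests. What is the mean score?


Add the scores:
80 + 98 + 98 + 62 = 338
Divide by the number of tests:
338 / 4 = 84.5

84.5


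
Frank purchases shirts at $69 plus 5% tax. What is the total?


Calculate the tax:
5% of $69 = $3.45
Add tax to price:
$69 + $3.45 = $72.45

$72.45


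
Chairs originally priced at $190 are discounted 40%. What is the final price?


Calculate the discount amount:
40% of $190 = $76
Subtract from original:
$190 - $76 = $114

$114


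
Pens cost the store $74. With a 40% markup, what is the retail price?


Calculate the markup amount:
40% of $74 = $29.60
Add to cost:
$74 + $29.60 = $103.60

$103.60


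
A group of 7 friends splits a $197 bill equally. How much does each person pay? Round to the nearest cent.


Total bill: $197
Number of people: 7
Each pays: $197 / 7 = $28.1428... ≈ $28.14

$28.14


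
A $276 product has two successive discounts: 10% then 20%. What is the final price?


First discount:
10% of $276 = $27.60
Price after first discount:
$276 - $27.60 = $248.40
Second discount:
20% of $248.40 = $49.68
Final price:
$248.40 - $49.68 = $198.72

$198.72


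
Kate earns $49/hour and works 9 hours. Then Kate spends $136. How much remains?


Calculate earnings:
9 x $49 = $441
Subtract spending:
$441 - $136 = $305

$305


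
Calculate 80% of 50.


Convert percentage to decimal:
80% = 0.8
Multiply:
50 x 0.8 = 40

40


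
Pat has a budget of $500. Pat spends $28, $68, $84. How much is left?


Add up expenses:
$28 + $68 + $84 = $180
Subtract from budget:
$500 - $180 = $320

$320


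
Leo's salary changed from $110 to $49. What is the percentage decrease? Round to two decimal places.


Find the absolute change:
|49 - 110| = 61
Divide by original and multiply by 100:
61 / 110 x 100 = 55.4545...% ≈ 55.45%

55.45%


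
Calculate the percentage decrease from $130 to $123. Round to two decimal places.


Find the absolute change:
|123 - 130| = 7
Divide by original and multiply by 100:
7 / 130 x 100 = 5.3846...% ≈ 5.38%

5.38%


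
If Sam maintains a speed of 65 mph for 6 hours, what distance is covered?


Use the formula: distance = speed x time
Speed = 65 mph, Time = 6 hours
65 x 6 = 390 miles

390 miles


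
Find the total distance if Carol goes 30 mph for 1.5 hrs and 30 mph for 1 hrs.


Leg 1 distance:
30 x 1.5 = 45 miles
Leg 2 distance:
30 x 1 = 30 miles
Total distance:
45 + 30 = 75 miles

75 miles


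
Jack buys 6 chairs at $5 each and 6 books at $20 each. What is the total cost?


Cost of chairs:
6 x $5 = $30
Cost of books:
6 x $20 = $120
Add both:
$30 + $120 = $150

$150


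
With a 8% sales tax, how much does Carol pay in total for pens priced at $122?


Calculate the tax:
8% of $122 = $9.76
Add tax to price:
$122 + $9.76 = $131.76

$131.76


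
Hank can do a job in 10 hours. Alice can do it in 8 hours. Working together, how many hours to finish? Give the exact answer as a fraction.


Hank's rate: 1/10 of the job per hour
Alice's rate: 1/8 of the job per hour
Combined rate: 1/10 + 1/8 = 9/40 per hour
Time = 1 / (9/40) = 40/9 hours (≈ 4.44 hours)

40/9 hours


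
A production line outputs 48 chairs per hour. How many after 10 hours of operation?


Production rate: 48 chairs per hour
Time: 10 hours
Total: 48 x 10 = 480 chairs

480 chairs


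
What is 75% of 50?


Convert percentage to decimal:
75% = 0.75
Multiply:
50 x 0.75 = 37.5

37.5


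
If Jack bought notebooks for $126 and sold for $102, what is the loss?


Selling price = $102
Cost price = $126
Loss = cost price - selling price:
Loss = $126 - $102 = $24

$24


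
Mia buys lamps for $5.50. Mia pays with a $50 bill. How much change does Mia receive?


Start with the amount paid:
$50
Subtract the price:
$50 - $5.50 = $44.50

$44.50


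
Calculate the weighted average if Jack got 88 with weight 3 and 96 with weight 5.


Weighted sum:
3 x 88 + 5 x 96 = 744
Total weight:
3 + 5 = 8
Weighted average:
744 / 8 = 93

93


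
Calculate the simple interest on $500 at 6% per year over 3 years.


Use the formula I = P x R x T / 100
P x R x T = 500 x 6 x 3 = 9000
I = 9000 / 100 = $90

$90


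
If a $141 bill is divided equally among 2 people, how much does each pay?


Total bill: $141
Number of people: 2
Each pays: $141 / 2 = $70.50

$70.50


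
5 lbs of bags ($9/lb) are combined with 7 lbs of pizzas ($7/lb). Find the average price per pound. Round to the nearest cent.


Cost of bags:
5 x $9 = $45
Cost of pizzas:
7 x $7 = $49
Total cost: $45 + $49 = $94
Total weight: 12 lbs
Average: $94 / 12 = $7.8333... ≈ $7.83/lb

$7.83/lb


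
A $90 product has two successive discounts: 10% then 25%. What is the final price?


First discount:
10% of $90 = $9
Price after first discount:
$90 - $9 = $81
Second discount:
25% of $81 = $20.25
Final price:
$81 - $20.25 = $60.75

$60.75


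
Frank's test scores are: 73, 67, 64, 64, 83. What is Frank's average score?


Add the scores:
73 + 67 + 64 + 64 + 83 = 351
Divide by the number of tests:
351 / 5 = 70.2

70.2


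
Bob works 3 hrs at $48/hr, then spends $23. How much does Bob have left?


Calculate earnings:
3 x $48 = $144
Subtract spending:
$144 - $23 = $121

$121


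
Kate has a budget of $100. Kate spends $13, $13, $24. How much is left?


Add up expenses:
$13 + $13 + $24 = $50
Subtract from budget:
$100 - $50 = $50

$50


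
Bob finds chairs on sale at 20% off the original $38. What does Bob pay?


Calculate the discount amount:
20% of $38 = $7.60
Subtract from original:
$38 - $7.60 = $30.40

$30.40


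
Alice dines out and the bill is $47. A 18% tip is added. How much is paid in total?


Calculate the tip:
18% of $47 = $8.46
Add tip to meal cost:
$47 + $8.46 = $55.46

$55.46


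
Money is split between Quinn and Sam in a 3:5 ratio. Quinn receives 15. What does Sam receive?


Find the multiplier:
15 / 3 = 5
Apply to Sam's share:
5 x 5 = 25

25


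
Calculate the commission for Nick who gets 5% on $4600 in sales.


Convert rate to decimal:
5% = 0.05
Multiply by sales:
$4600 x 0.05 = $230

$230


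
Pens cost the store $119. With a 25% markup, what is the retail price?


Calculate the markup amount:
25% of $119 = $29.75
Add to cost:
$119 + $29.75 = $148.75

$148.75


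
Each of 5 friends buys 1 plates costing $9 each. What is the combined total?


Cost per person:
1 x $9 = $9
Group total:
5 x $9 = $45

$45


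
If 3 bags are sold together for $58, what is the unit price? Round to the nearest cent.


Total cost: $58
Number of items: 3
Unit price: $58 / 3 = $19.3333... ≈ $19.33

$19.33


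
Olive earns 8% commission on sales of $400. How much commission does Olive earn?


Convert rate to decimal:
8% = 0.08
Multiply by sales:
$400 x 0.08 = $32

$32


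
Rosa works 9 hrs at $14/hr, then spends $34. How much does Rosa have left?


Calculate earnings:
9 x $14 = $126
Subtract spending:
$126 - $34 = $92

$92


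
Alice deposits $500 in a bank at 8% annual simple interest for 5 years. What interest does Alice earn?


Use the formula I = P x R x T / 100
P x R x T = 500 x 8 x 5 = 20000
I = 20000 / 100 = $200

$200


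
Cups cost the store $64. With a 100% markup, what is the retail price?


Calculate the markup amount:
100% of $64 = $64
Add to cost:
$64 + $64 = $128

$128


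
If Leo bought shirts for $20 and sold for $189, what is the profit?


Selling price = $189
Cost price = $20
Profit = selling price - cost price:
Profit = $189 - $20 = $169

$169


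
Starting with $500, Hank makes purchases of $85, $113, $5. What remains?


Add up expenses:
$85 + $113 + $5 = $203
Subtract from budget:
$500 - $203 = $297

$297


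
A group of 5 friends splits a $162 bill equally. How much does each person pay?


Total bill: $162
Number of people: 5
Each pays: $162 / 5 = $32.40

$32.40


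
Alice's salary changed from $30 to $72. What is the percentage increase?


Find the absolute change:
|72 - 30| = 42
Divide by original and multiply by 100:
42 / 30 x 100 = 140%

140%


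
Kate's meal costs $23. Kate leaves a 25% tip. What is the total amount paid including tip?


Calculate the tip:
25% of $23 = $5.75
Add tip to meal cost:
$23 + $5.75 = $28.75

$28.75


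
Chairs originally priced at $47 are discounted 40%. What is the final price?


Calculate the discount amount:
40% of $47 = $18.80
Subtract from original:
$47 - $18.80 = $28.20

$28.20


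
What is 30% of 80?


Convert percentage to decimal:
30% = 0.3
Multiply:
80 x 0.3 = 24

24


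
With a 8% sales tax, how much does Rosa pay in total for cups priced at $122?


Calculate the tax:
8% of $122 = $9.76
Add tax to price:
$122 + $9.76 = $131.76

$131.76


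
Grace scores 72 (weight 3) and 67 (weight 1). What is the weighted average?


Weighted sum:
3 x 72 + 1 x 67 = 283
Total weight:
3 + 1 = 4
Weighted average:
283 / 4 = 70.75

70.75


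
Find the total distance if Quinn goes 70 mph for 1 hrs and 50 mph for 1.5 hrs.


Leg 1 distance:
70 x 1 = 70 miles
Leg 2 distance:
50 x 1.5 = 75 miles
Total distance:
70 + 75 = 145 miles

145 miles


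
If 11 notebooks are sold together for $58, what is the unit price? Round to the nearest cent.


Total cost: $58
Number of items: 11
Unit price: $58 / 11 = $5.2727... ≈ $5.27

$5.27


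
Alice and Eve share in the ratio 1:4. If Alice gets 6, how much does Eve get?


Find the multiplier:
6 / 1 = 6
Apply to Eve's share:
4 x 6 = 24

24


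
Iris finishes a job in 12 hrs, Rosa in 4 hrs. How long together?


Iris's rate: 1/12 of the job per hour
Rosa's rate: 1/4 of the job per hour
Combined rate: 1/12 + 1/4 = 1/3 per hour
Time = 1 / (1/3) = 3 hours

3 hours


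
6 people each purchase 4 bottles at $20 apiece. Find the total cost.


Cost per person:
4 x $20 = $80
Group total:
6 x $80 = $480

$480


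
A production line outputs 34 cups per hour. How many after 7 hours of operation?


Production rate: 34 cups per hour
Time: 7 hours
Total: 34 x 7 = 238 cups

238 cups


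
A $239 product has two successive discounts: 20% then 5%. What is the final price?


First discount:
20% of $239 = $47.80
Price after first discount:
$239 - $47.80 = $191.20
Second discount:
5% of $191.20 = $9.56
Final price:
$191.20 - $9.56 = $181.64

$181.64


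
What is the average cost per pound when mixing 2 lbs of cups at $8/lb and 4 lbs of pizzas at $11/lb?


Cost of cups:
2 x $8 = $16
Cost of pizzas:
4 x $11 = $44
Total cost: $16 + $44 = $60
Total weight: 6 lbs
Average: $60 / 6 = $10/lb

$10/lb


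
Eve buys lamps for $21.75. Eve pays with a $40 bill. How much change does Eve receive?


Start with the amount paid:
$40
Subtract the price:
$40 - $21.75 = $18.25

$18.25


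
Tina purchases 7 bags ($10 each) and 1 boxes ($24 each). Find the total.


Cost of bags:
7 x $10 = $70
Cost of boxes:
1 x $24 = $24
Add both:
$70 + $24 = $94

$94


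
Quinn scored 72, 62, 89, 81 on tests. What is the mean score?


Add the scores:
72 + 62 + 89 + 81 = 304
Divide by the number of tests:
304 / 4 = 76

76


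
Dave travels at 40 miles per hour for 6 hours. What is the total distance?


Use the formula: distance = speed x time
Speed = 40 mph, Time = 6 hours
40 x 6 = 240 miles

240 miles


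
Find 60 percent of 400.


Convert percentage to decimal:
60% = 0.6
Multiply:
400 x 0.6 = 240

240


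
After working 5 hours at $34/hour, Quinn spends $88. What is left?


Calculate earnings:
5 x $34 = $170
Subtract spending:
$170 - $88 = $82

$82


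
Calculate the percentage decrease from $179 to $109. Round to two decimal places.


Find the absolute change:
|109 - 179| = 70
Divide by original and multiply by 100:
70 / 179 x 100 = 39.1061...% ≈ 39.11%

39.11%


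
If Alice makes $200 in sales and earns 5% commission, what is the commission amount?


Convert rate to decimal:
5% = 0.05
Multiply by sales:
$200 x 0.05 = $10

$10


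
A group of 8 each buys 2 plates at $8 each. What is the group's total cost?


Cost per person:
2 x $8 = $16
Group total:
8 x $16 = $128

$128


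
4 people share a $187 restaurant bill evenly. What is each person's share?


Total bill: $187
Number of people: 4
Each pays: $187 / 4 = $46.75

$46.75


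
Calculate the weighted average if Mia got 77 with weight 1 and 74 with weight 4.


Weighted sum:
1 x 77 + 4 x 74 = 373
Total weight:
1 + 4 = 5
Weighted average:
373 / 5 = 74.6

74.6


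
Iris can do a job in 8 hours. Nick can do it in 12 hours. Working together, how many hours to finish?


Iris's rate: 1/8 of the job per hour
Nick's rate: 1/12 of the job per hour
Combined rate: 1/8 + 1/12 = 5/24 per hour
Time = 1 / (5/24) = 24/5 = 4.8 hours

4.8 hours


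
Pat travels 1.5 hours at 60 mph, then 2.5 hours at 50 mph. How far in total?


Leg 1 distance:
60 x 1.5 = 90 miles
Leg 2 distance:
50 x 2.5 = 125 miles
Total distance:
90 + 125 = 215 miles

215 miles


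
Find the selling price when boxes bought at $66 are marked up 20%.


Calculate the markup amount:
20% of $66 = $13.20
Add to cost:
$66 + $13.20 = $79.20

$79.20


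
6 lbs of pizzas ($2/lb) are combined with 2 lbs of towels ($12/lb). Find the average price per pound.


Cost of pizzas:
6 x $2 = $12
Cost of towels:
2 x $12 = $24
Total cost: $12 + $24 = $36
Total weight: 8 lbs
Average: $36 / 8 = $4.50/lb

$4.50/lb


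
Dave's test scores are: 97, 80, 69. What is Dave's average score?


Add the scores:
97 + 80 + 69 = 246
Divide by the number of tests:
246 / 3 = 82

82


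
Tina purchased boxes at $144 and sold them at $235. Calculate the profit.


Selling price = $235
Cost price = $144
Profit = selling price - cost price:
Profit = $235 - $144 = $91

$91


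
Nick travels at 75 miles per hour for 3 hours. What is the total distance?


Use the formula: distance = speed x time
Speed = 75 mph, Time = 3 hours
75 x 3 = 225 miles

225 miles


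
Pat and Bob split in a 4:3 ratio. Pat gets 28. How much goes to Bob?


Find the multiplier:
28 / 4 = 7
Apply to Bob's share:
3 x 7 = 21

21


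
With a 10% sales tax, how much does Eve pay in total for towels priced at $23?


Calculate the tax:
10% of $23 = $2.30
Add tax to price:
$23 + $2.30 = $25.30

$25.30


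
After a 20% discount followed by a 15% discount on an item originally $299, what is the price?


First discount:
20% of $299 = $59.80
Price after first discount:
$299 - $59.80 = $239.20
Second discount:
15% of $239.20 = $35.88
Final price:
$239.20 - $35.88 = $203.32

$203.32


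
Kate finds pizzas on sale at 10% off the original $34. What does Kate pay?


Calculate the discount amount:
10% of $34 = $3.40
Subtract from original:
$34 - $3.40 = $30.60

$30.60


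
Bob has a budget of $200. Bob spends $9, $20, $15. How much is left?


Add up expenses:
$9 + $20 + $15 = $44
Subtract from budget:
$200 - $44 = $156

$156


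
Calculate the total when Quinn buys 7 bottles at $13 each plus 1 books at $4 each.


Cost of bottles:
7 x $13 = $91
Cost of books:
1 x $4 = $4
Add both:
$91 + $4 = $95

$95


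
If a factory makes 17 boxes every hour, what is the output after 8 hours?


Production rate: 17 boxes per hour
Time: 8 hours
Total: 17 x 8 = 136 boxes

136 boxes


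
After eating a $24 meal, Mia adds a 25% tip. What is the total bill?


Calculate the tip:
25% of $24 = $6
Add tip to meal cost:
$24 + $6 = $30

$30


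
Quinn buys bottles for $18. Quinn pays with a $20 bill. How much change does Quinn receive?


Start with the amount paid:
$20
Subtract the price:
$20 - $18 = $2

$2


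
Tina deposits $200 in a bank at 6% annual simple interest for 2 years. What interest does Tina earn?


Use the formula I = P x R x T / 100
P x R x T = 200 x 6 x 2 = 2400
I = 2400 / 100 = $24

$24


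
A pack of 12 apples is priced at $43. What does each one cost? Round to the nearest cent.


Total cost: $43
Number of items: 12
Unit price: $43 / 12 = $3.5833... ≈ $3.58

$3.58


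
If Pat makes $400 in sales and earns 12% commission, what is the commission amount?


Convert rate to decimal:
12% = 0.12
Multiply by sales:
$400 x 0.12 = $48

$48


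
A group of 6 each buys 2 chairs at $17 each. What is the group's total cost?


Cost per person:
2 x $17 = $34
Group total:
6 x $34 = $204

$204


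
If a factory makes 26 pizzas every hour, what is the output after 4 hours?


Production rate: 26 pizzas per hour
Time: 4 hours
Total: 26 x 4 = 104 pizzas

104 pizzas


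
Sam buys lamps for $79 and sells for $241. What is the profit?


Selling price = $241
Cost price = $79
Profit = selling price - cost price:
Profit = $241 - $79 = $162

$162


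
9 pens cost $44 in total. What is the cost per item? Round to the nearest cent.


Total cost: $44
Number of items: 9
Unit price: $44 / 9 = $4.8888... ≈ $4.89

$4.89


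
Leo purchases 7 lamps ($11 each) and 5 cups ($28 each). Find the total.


Cost of lamps:
7 x $11 = $77
Cost of cups:
5 x $28 = $140
Add both:
$77 + $140 = $217

$217


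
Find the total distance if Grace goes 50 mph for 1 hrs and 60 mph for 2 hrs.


Leg 1 distance:
50 x 1 = 50 miles
Leg 2 distance:
60 x 2 = 120 miles
Total distance:
50 + 120 = 170 miles

170 miles


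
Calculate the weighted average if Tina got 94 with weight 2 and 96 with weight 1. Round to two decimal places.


Weighted sum:
2 x 94 + 1 x 96 = 284
Total weight:
2 + 1 = 3
Weighted average:
284 / 3 = 94.6666... ≈ 94.67

94.67


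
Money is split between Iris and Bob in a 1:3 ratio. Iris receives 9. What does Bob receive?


Find the multiplier:
9 / 1 = 9
Apply to Bob's share:
3 x 9 = 27

27


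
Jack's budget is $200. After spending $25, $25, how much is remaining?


Add up expenses:
$25 + $25 = $50
Subtract from budget:
$200 - $50 = $150

$150


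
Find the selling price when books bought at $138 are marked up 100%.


Calculate the markup amount:
100% of $138 = $138
Add to cost:
$138 + $138 = $276

$276


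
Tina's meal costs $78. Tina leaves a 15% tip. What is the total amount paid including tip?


Calculate the tip:
15% of $78 = $11.70
Add tip to meal cost:
$78 + $11.70 = $89.70

$89.70


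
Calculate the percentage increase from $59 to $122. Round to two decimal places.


Find the absolute change:
|122 - 59| = 63
Divide by original and multiply by 100:
63 / 59 x 100 = 106.7796...% ≈ 106.78%

106.78%


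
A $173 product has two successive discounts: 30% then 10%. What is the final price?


First discount:
30% of $173 = $51.90
Price after first discount:
$173 - $51.90 = $121.10
Second discount:
10% of $121.10 = $12.11
Final price:
$121.10 - $12.11 = $108.99

$108.99


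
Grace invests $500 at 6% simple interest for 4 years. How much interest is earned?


Use the formula I = P x R x T / 100
P x R x T = 500 x 6 x 4 = 12000
I = 12000 / 100 = $120

$120


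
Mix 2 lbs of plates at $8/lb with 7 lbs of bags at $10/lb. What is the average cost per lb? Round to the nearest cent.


Cost of plates:
2 x $8 = $16
Cost of bags:
7 x $10 = $70
Total cost: $16 + $70 = $86
Total weight: 9 lbs
Average: $86 / 9 = $9.5555... ≈ $9.56/lb

$9.56/lb


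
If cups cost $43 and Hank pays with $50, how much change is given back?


Start with the amount paid:
$50
Subtract the price:
$50 - $43 = $7

$7


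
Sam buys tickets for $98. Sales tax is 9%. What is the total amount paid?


Calculate the tax:
9% of $98 = $8.82
Add tax to price:
$98 + $8.82 = $106.82

$106.82


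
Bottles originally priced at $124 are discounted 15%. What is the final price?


Calculate the discount amount:
15% of $124 = $18.60
Subtract from original:
$124 - $18.60 = $105.40

$105.40


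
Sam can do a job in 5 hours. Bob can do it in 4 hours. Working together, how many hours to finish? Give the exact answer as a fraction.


Sam's rate: 1/5 of the job per hour
Bob's rate: 1/4 of the job per hour
Combined rate: 1/5 + 1/4 = 9/20 per hour
Time = 1 / (9/20) = 20/9 hours (≈ 2.22 hours)

20/9 hours


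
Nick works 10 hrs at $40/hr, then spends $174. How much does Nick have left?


Calculate earnings:
10 x $40 = $400
Subtract spending:
$400 - $174 = $226

$226


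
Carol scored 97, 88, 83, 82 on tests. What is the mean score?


Add the scores:
97 + 88 + 83 + 82 = 350
Divide by the number of tests:
350 / 4 = 87.5

87.5


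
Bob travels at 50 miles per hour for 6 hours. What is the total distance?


Use the formula: distance = speed x time
Speed = 50 mph, Time = 6 hours
50 x 6 = 300 miles

300 miles


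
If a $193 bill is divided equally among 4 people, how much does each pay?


Total bill: $193
Number of people: 4
Each pays: $193 / 4 = $48.25

$48.25


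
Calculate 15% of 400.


Convert percentage to decimal:
15% = 0.15
Multiply:
400 x 0.15 = 60

60


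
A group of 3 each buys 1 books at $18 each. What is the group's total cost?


Cost per person:
1 x $18 = $18
Group total:
3 x $18 = $54

$54


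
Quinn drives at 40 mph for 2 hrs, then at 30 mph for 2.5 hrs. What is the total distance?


Leg 1 distance:
40 x 2 = 80 miles
Leg 2 distance:
30 x 2.5 = 75 miles
Total distance:
80 + 75 = 155 miles

155 miles


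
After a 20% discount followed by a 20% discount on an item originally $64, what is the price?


First discount:
20% of $64 = $12.80
Price after first discount:
$64 - $12.80 = $51.20
Second discount:
20% of $51.20 = $10.24
Final price:
$51.20 - $10.24 = $40.96

$40.96


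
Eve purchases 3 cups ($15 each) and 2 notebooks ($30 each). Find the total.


Cost of cups:
3 x $15 = $45
Cost of notebooks:
2 x $30 = $60
Add both:
$45 + $60 = $105

$105


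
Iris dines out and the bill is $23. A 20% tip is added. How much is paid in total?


Calculate the tip:
20% of $23 = $4.60
Add tip to meal cost:
$23 + $4.60 = $27.60

$27.60


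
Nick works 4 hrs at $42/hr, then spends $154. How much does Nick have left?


Calculate earnings:
4 x $42 = $168
Subtract spending:
$168 - $154 = $14

$14


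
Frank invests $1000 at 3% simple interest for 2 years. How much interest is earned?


Use the formula I = P x R x T / 100
P x R x T = 1000 x 3 x 2 = 6000
I = 6000 / 100 = $60

$60


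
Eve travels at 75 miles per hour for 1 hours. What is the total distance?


Use the formula: distance = speed x time
Speed = 75 mph, Time = 1 hours
75 x 1 = 75 miles

75 miles


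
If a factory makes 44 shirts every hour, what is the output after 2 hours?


Production rate: 44 shirts per hour
Time: 2 hours
Total: 44 x 2 = 88 shirts

88 shirts


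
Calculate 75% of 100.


Convert percentage to decimal:
75% = 0.75
Multiply:
100 x 0.75 = 75

75
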